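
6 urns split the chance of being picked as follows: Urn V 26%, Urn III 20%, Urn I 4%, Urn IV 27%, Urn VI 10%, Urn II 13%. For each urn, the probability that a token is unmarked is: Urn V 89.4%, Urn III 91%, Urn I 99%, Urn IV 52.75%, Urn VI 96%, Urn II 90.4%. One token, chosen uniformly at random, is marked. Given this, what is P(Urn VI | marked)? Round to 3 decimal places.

0.021

Taking complements, P(marked | each) = Urn V 0.106, Urn III 0.09, Urn I 0.01, Urn IV 0.4725, Urn VI 0.04, Urn II 0.096.
Unnormalized posteriors (prior × likelihood):
  Urn V: 0.26 × 0.106 = 0.02756
  Urn III: 0.2 × 0.09 = 0.018
  Urn I: 0.04 × 0.01 = 0.0004
  Urn IV: 0.27 × 0.4725 = 0.127575
  Urn VI: 0.1 × 0.04 = 0.004
  Urn II: 0.13 × 0.096 = 0.01248
Normalizing constant = 0.190015.
P(Urn VI | evidence) = 0.004 / 0.190015 ≈ 0.021.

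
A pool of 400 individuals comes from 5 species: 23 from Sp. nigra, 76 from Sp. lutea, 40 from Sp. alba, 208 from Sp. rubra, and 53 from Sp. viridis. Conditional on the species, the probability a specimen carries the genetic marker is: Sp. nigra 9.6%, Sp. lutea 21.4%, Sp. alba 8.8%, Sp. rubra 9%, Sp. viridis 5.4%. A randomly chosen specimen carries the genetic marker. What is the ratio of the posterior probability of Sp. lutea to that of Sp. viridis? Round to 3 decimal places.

5.683

Unnormalized posteriors (prior × likelihood):
  Sp. nigra: 0.0575 × 0.096 = 0.00552
  Sp. lutea: 0.19 × 0.214 = 0.04066
  Sp. alba: 0.1 × 0.088 = 0.0088
  Sp. rubra: 0.52 × 0.09 = 0.0468
  Sp. viridis: 0.1325 × 0.054 = 0.007155
Normalizing constant = 0.108935.
The ratio is 0.04066 / 0.007155 (the normalizer cancels) = 5.683.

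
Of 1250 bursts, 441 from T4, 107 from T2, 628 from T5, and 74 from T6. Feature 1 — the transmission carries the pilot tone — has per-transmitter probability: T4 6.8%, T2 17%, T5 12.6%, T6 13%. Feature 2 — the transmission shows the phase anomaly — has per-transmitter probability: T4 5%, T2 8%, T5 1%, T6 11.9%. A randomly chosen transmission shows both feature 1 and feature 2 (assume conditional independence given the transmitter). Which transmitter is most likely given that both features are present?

T4

By Bayes' rule, posterior ∝ prior × likelihood:
  T4: 0.3528 × 0.068 × 0.05 = 0.00119952
  T2: 0.0856 × 0.17 × 0.08 = 0.00116416
  T5: 0.5024 × 0.126 × 0.01 = 0.000633024
  T6: 0.0592 × 0.13 × 0.119 = 0.000915824
Total = 0.003912528.
Largest term belongs to T4, so T4 is most probable.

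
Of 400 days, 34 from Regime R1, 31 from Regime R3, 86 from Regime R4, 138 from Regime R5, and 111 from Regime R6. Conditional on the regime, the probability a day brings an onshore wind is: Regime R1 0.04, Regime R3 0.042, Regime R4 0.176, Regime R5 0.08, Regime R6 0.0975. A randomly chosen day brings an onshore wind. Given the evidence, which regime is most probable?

Regime R4

Unnormalized posteriors (prior × likelihood):
  Regime R1: 0.085 × 0.04 = 0.0034
  Regime R3: 0.0775 × 0.042 = 0.003255
  Regime R4: 0.215 × 0.176 = 0.03784
  Regime R5: 0.345 × 0.08 = 0.0276
  Regime R6: 0.2775 × 0.0975 = 0.02705625
Total = 0.09915125.
Largest term belongs to Regime R4, so Regime R4 is most probable.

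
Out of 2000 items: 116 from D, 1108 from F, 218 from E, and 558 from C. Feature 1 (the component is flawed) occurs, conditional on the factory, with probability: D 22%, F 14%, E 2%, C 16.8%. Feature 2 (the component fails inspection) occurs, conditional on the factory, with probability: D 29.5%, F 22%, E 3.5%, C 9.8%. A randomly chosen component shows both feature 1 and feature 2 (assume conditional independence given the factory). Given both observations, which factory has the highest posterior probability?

Prior × likelihood for each hypothesis:
  D: 0.058 × 0.22 × 0.295 = 0.0037642
  F: 0.554 × 0.14 × 0.22 = 0.0170632
  E: 0.109 × 0.02 × 0.035 = 0.0000763
  C: 0.279 × 0.168 × 0.098 = 0.004593456
Sum = 0.025497156.
Largest term belongs to F, so F is most probable.

F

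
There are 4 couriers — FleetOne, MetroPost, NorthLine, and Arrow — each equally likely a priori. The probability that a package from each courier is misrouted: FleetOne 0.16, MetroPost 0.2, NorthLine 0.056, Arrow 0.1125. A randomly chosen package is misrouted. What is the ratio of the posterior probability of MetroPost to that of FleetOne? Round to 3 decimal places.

Since the prior is uniform, the posterior is proportional to the likelihood:
  FleetOne: 0.16
  MetroPost: 0.2
  NorthLine: 0.056
  Arrow: 0.1125
Sum = 0.5285.
The ratio is 0.2 / 0.16 (the normalizer cancels) = 1.250.

1.250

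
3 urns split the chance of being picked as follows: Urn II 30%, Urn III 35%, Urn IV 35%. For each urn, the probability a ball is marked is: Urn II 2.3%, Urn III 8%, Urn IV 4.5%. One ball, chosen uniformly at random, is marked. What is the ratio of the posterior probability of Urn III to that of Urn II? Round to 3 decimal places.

4.058

Unnormalized posteriors (prior × likelihood):
  Urn II: 0.3 × 0.023 = 0.0069
  Urn III: 0.35 × 0.08 = 0.028
  Urn IV: 0.35 × 0.045 = 0.01575
Normalizing constant = 0.05065.
The ratio is 0.028 / 0.0069 (the normalizer cancels) = 4.058.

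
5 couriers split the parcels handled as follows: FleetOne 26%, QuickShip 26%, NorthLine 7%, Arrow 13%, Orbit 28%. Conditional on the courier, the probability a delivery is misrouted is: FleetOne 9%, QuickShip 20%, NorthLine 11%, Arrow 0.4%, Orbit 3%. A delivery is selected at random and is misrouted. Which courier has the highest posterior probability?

QuickShip

By Bayes' rule, posterior ∝ prior × likelihood:
  FleetOne: 0.26 × 0.09 = 0.0234
  QuickShip: 0.26 × 0.2 = 0.052
  NorthLine: 0.07 × 0.11 = 0.0077
  Arrow: 0.13 × 0.004 = 0.00052
  Orbit: 0.28 × 0.03 = 0.0084
Sum = 0.09202.
Largest term belongs to QuickShip, so QuickShip is most probable.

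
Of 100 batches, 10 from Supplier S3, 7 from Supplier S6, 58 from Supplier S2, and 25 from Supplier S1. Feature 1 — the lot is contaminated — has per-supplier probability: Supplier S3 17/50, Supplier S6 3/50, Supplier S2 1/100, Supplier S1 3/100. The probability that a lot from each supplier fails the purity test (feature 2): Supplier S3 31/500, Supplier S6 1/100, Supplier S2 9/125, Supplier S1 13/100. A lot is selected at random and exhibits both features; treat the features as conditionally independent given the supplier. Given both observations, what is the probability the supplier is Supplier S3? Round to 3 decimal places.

Prior × likelihood for each hypothesis:
  Supplier S3: 0.1 × 0.34 × 0.062 = 0.002108
  Supplier S6: 0.07 × 0.06 × 0.01 = 0.000042
  Supplier S2: 0.58 × 0.01 × 0.072 = 0.0004176
  Supplier S1: 0.25 × 0.03 × 0.13 = 0.000975
Normalizing constant = 0.0035426.
P(Supplier S3 | evidence) = 0.002108 / 0.0035426 ≈ 0.595.

0.595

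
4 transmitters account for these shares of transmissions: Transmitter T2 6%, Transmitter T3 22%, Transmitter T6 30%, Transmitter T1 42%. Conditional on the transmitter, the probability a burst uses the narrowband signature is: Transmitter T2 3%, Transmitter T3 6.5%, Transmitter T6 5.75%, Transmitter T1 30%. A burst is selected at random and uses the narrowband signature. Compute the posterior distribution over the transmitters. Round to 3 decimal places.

Compute prior × likelihood for every hypothesis:
  Transmitter T2: 0.06 × 0.03 = 0.0018
  Transmitter T3: 0.22 × 0.065 = 0.0143
  Transmitter T6: 0.3 × 0.0575 = 0.01725
  Transmitter T1: 0.42 × 0.3 = 0.126
Normalizing constant = 0.15935.
P(Transmitter T2 | narrowband) = 0.0018/0.15935 ≈ 0.011
P(Transmitter T3 | narrowband) = 0.0143/0.15935 ≈ 0.090
P(Transmitter T6 | narrowband) = 0.01725/0.15935 ≈ 0.108
P(Transmitter T1 | narrowband) = 0.126/0.15935 ≈ 0.791

Transmitter T2 0.011, Transmitter T3 0.090, Transmitter T6 0.108, Transmitter T1 0.791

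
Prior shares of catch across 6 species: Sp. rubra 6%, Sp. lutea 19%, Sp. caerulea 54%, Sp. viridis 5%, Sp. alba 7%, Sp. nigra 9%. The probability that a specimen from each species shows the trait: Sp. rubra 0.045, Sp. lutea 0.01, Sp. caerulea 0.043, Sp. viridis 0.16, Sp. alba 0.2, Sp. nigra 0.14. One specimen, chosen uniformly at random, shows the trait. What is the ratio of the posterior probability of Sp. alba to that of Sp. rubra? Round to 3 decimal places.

By Bayes' rule, posterior ∝ prior × likelihood:
  Sp. rubra: 0.06 × 0.045 = 0.0027
  Sp. lutea: 0.19 × 0.01 = 0.0019
  Sp. caerulea: 0.54 × 0.043 = 0.02322
  Sp. viridis: 0.05 × 0.16 = 0.008
  Sp. alba: 0.07 × 0.2 = 0.014
  Sp. nigra: 0.09 × 0.14 = 0.0126
Normalizing constant = 0.06242.
The ratio is 0.014 / 0.0027 (the normalizer cancels) = 5.185.

5.185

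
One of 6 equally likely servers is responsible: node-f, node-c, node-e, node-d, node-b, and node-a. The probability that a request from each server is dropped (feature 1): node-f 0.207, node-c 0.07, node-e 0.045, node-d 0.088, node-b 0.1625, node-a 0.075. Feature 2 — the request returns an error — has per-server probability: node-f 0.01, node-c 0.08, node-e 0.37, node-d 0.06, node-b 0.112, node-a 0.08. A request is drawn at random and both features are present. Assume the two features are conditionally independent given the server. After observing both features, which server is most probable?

node-b

With a uniform prior (1/6 each), posterior ∝ likelihood:
  node-f: 0.207 × 0.01 = 0.00207
  node-c: 0.07 × 0.08 = 0.0056
  node-e: 0.045 × 0.37 = 0.01665
  node-d: 0.088 × 0.06 = 0.00528
  node-b: 0.1625 × 0.112 = 0.0182
  node-a: 0.075 × 0.08 = 0.006
Total = 0.0538.
Largest term belongs to node-b, so node-b is most probable.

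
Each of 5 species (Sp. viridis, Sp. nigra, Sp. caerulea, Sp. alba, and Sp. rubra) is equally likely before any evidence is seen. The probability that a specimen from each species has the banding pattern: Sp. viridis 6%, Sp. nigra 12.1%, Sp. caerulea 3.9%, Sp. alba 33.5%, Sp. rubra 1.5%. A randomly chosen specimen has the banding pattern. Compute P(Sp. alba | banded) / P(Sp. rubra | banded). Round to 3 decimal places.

Since the prior is uniform, the posterior is proportional to the likelihood:
  Sp. viridis: 0.06
  Sp. nigra: 0.121
  Sp. caerulea: 0.039
  Sp. alba: 0.335
  Sp. rubra: 0.015
Normalizing constant = 0.57.
The ratio is 0.335 / 0.015 (the normalizer cancels) = 22.333.

22.333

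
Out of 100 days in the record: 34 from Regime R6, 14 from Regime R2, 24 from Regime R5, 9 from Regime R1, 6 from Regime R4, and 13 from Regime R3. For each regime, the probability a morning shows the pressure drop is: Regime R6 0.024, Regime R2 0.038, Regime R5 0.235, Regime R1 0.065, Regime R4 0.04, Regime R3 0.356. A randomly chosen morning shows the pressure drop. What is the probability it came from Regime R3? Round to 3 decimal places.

By Bayes' rule, posterior ∝ prior × likelihood:
  Regime R6: 0.34 × 0.024 = 0.00816
  Regime R2: 0.14 × 0.038 = 0.00532
  Regime R5: 0.24 × 0.235 = 0.0564
  Regime R1: 0.09 × 0.065 = 0.00585
  Regime R4: 0.06 × 0.04 = 0.0024
  Regime R3: 0.13 × 0.356 = 0.04628
Total = 0.12441.
P(Regime R3 | evidence) = 0.04628 / 0.12441 ≈ 0.372.

0.372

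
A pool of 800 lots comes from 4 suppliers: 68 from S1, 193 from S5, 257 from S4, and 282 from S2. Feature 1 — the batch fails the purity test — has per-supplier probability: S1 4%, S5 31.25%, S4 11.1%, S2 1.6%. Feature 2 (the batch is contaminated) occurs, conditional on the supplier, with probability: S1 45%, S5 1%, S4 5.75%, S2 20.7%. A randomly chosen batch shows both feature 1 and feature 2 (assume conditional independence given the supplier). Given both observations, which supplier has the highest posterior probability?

Unnormalized posteriors (prior × likelihood):
  S1: 0.085 × 0.04 × 0.45 = 0.00153
  S5: 0.24125 × 0.3125 × 0.01 = 0.00075390625
  S4: 0.32125 × 0.111 × 0.0575 = 0.002050378125
  S2: 0.3525 × 0.016 × 0.207 = 0.00116748
Sum = 0.005501764375.
Largest term belongs to S4, so S4 is most probable.

S4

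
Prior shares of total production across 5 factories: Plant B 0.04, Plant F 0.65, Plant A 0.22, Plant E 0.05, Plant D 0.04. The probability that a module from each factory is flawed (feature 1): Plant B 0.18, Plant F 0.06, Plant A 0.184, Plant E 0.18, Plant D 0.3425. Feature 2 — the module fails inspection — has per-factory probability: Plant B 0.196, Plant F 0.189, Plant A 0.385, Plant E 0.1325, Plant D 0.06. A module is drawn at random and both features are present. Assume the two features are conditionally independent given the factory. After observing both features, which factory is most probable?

Plant A

Unnormalized posteriors (prior × likelihood):
  Plant B: 0.04 × 0.18 × 0.196 = 0.0014112
  Plant F: 0.65 × 0.06 × 0.189 = 0.007371
  Plant A: 0.22 × 0.184 × 0.385 = 0.0155848
  Plant E: 0.05 × 0.18 × 0.1325 = 0.0011925
  Plant D: 0.04 × 0.3425 × 0.06 = 0.000822
Normalizing constant = 0.0263815.
Largest term belongs to Plant A, so Plant A is most probable.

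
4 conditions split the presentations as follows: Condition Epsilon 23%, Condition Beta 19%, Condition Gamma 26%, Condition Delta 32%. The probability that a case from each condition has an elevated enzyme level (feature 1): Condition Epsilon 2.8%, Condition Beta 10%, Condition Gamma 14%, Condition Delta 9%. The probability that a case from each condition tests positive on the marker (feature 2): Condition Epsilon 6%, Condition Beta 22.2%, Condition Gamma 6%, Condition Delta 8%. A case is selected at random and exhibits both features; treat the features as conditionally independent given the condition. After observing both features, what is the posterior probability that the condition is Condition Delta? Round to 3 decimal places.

0.253

Unnormalized posteriors (prior × likelihood):
  Condition Epsilon: 0.23 × 0.028 × 0.06 = 0.0003864
  Condition Beta: 0.19 × 0.1 × 0.222 = 0.004218
  Condition Gamma: 0.26 × 0.14 × 0.06 = 0.002184
  Condition Delta: 0.32 × 0.09 × 0.08 = 0.002304
Sum = 0.0090924.
P(Condition Delta | evidence) = 0.002304 / 0.0090924 ≈ 0.253.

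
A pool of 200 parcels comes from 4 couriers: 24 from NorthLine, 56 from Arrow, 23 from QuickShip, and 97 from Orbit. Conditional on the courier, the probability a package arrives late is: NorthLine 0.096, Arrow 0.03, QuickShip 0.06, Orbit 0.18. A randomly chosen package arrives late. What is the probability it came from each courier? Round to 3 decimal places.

NorthLine 0.101, Arrow 0.074, QuickShip 0.060, Orbit 0.765

Compute prior × likelihood for every hypothesis:
  NorthLine: 0.12 × 0.096 = 0.01152
  Arrow: 0.28 × 0.03 = 0.0084
  QuickShip: 0.115 × 0.06 = 0.0069
  Orbit: 0.485 × 0.18 = 0.0873
Normalizing constant = 0.11412.
P(NorthLine | late) = 0.01152/0.11412 ≈ 0.101
P(Arrow | late) = 0.0084/0.11412 ≈ 0.074
P(QuickShip | late) = 0.0069/0.11412 ≈ 0.060
P(Orbit | late) = 0.0873/0.11412 ≈ 0.765
(Check: 0.101+0.074+0.060+0.765 = 1.000.)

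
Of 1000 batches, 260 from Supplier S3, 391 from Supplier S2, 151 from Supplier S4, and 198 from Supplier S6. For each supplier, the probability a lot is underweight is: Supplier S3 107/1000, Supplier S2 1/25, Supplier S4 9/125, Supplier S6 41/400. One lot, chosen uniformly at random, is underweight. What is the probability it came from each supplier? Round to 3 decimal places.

Supplier S3 0.373, Supplier S2 0.210, Supplier S4 0.146, Supplier S6 0.272

Compute prior × likelihood for every hypothesis:
  Supplier S3: 0.26 × 0.107 = 0.02782
  Supplier S2: 0.391 × 0.04 = 0.01564
  Supplier S4: 0.151 × 0.072 = 0.010872
  Supplier S6: 0.198 × 0.1025 = 0.020295
Total = 0.074627.
P(Supplier S3 | underweight) = 0.02782/0.074627 ≈ 0.373
P(Supplier S2 | underweight) = 0.01564/0.074627 ≈ 0.210
P(Supplier S4 | underweight) = 0.010872/0.074627 ≈ 0.146
P(Supplier S6 | underweight) = 0.020295/0.074627 ≈ 0.272
(Check: 0.373+0.210+0.146+0.272 = 1.001.)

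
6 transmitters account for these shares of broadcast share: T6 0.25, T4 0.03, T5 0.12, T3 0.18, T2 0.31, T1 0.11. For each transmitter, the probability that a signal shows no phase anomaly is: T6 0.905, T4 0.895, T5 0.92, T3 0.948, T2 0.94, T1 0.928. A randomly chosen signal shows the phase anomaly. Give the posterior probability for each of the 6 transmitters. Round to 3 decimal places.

T6 0.328, T4 0.044, T5 0.133, T3 0.129, T2 0.257, T1 0.109

Taking complements, P(anomaly | each) = T6 0.095, T4 0.105, T5 0.08, T3 0.052, T2 0.06, T1 0.072.
By Bayes' rule, posterior ∝ prior × likelihood:
  T6: 0.25 × 0.095 = 0.02375
  T4: 0.03 × 0.105 = 0.00315
  T5: 0.12 × 0.08 = 0.0096
  T3: 0.18 × 0.052 = 0.00936
  T2: 0.31 × 0.06 = 0.0186
  T1: 0.11 × 0.072 = 0.00792
Normalizing constant = 0.07238.
P(T6 | anomaly) = 0.02375/0.07238 ≈ 0.328
P(T4 | anomaly) = 0.00315/0.07238 ≈ 0.044
P(T5 | anomaly) = 0.0096/0.07238 ≈ 0.133
P(T3 | anomaly) = 0.00936/0.07238 ≈ 0.129
P(T2 | anomaly) = 0.0186/0.07238 ≈ 0.257
P(T1 | anomaly) = 0.00792/0.07238 ≈ 0.109
(Check: 0.328+0.044+0.133+0.129+0.257+0.109 = 1.000.)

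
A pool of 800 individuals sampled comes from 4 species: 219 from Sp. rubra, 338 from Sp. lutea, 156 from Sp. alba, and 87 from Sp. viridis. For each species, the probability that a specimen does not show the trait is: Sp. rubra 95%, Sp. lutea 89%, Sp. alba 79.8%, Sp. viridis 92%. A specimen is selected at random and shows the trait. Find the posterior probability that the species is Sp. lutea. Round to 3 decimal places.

Taking complements, P(trait | each) = Sp. rubra 0.05, Sp. lutea 0.11, Sp. alba 0.202, Sp. viridis 0.08.
Prior × likelihood for each hypothesis:
  Sp. rubra: 0.27375 × 0.05 = 0.0136875
  Sp. lutea: 0.4225 × 0.11 = 0.046475
  Sp. alba: 0.195 × 0.202 = 0.03939
  Sp. viridis: 0.10875 × 0.08 = 0.0087
Sum = 0.1082525.
P(Sp. lutea | evidence) = 0.046475 / 0.1082525 ≈ 0.429.

0.429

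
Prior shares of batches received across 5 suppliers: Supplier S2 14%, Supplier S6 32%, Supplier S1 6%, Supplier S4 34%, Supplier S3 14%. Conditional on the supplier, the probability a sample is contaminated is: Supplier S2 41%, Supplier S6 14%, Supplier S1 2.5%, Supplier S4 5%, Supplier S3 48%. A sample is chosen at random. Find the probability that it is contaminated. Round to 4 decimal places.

Prior × likelihood for each hypothesis:
  Supplier S2: 0.14 × 0.41 = 0.0574
  Supplier S6: 0.32 × 0.14 = 0.0448
  Supplier S1: 0.06 × 0.025 = 0.0015
  Supplier S4: 0.34 × 0.05 = 0.017
  Supplier S3: 0.14 × 0.48 = 0.0672
P(contaminated) = 0.0574 + 0.0448 + 0.0015 + 0.017 + 0.0672 = 0.1879 → 0.1879.

0.1879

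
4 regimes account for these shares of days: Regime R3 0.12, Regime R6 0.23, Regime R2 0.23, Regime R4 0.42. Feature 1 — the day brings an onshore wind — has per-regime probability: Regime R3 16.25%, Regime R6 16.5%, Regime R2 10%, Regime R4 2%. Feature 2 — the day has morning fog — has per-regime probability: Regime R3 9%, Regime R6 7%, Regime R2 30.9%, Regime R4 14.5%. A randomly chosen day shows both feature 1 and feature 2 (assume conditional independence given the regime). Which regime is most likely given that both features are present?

By Bayes' rule, posterior ∝ prior × likelihood:
  Regime R3: 0.12 × 0.1625 × 0.09 = 0.001755
  Regime R6: 0.23 × 0.165 × 0.07 = 0.0026565
  Regime R2: 0.23 × 0.1 × 0.309 = 0.007107
  Regime R4: 0.42 × 0.02 × 0.145 = 0.001218
Sum = 0.0127365.
Largest term belongs to Regime R2, so Regime R2 is most probable.

Regime R2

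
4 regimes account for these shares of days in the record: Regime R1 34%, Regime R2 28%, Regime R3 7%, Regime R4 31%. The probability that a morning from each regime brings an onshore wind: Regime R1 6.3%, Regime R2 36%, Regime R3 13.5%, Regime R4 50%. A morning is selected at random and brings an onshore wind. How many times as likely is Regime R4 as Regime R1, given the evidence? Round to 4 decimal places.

Compute prior × likelihood for every hypothesis:
  Regime R1: 0.34 × 0.063 = 0.02142
  Regime R2: 0.28 × 0.36 = 0.1008
  Regime R3: 0.07 × 0.135 = 0.00945
  Regime R4: 0.31 × 0.5 = 0.155
Total = 0.28667.
The ratio is 0.155 / 0.02142 (the normalizer cancels) = 7.2362.

7.2362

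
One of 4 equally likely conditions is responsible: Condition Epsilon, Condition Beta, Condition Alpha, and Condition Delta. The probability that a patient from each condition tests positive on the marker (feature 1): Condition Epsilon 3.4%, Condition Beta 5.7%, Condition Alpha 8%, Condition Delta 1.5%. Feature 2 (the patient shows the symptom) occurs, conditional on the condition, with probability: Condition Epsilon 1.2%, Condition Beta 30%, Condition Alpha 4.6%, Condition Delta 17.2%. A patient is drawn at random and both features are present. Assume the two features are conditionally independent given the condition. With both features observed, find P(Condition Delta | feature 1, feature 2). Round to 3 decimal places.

0.109

With a uniform prior (1/4 each), posterior ∝ likelihood:
  Condition Epsilon: 0.034 × 0.012 = 0.000408
  Condition Beta: 0.057 × 0.3 = 0.0171
  Condition Alpha: 0.08 × 0.046 = 0.00368
  Condition Delta: 0.015 × 0.172 = 0.00258
Normalizing constant = 0.023768.
P(Condition Delta | evidence) = 0.00258 / 0.023768 ≈ 0.109.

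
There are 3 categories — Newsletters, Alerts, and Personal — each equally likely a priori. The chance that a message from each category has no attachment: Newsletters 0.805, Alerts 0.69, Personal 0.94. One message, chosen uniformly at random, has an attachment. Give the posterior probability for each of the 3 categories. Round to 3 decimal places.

Newsletters 0.345, Alerts 0.549, Personal 0.106

Taking complements, P(attachment | each) = Newsletters 0.195, Alerts 0.31, Personal 0.06.
Since the prior is uniform, the posterior is proportional to the likelihood:
  Newsletters: 0.195
  Alerts: 0.31
  Personal: 0.06
Total = 0.565.
P(Newsletters | attachment) = 0.195/0.565 ≈ 0.345
P(Alerts | attachment) = 0.31/0.565 ≈ 0.549
P(Personal | attachment) = 0.06/0.565 ≈ 0.106
(Check: 0.345+0.549+0.106 = 1.000.)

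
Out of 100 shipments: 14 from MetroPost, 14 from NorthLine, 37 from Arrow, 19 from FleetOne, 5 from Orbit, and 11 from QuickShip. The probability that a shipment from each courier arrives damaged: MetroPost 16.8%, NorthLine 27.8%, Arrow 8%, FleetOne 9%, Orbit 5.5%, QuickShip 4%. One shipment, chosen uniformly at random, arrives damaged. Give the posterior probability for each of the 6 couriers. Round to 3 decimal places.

Unnormalized posteriors (prior × likelihood):
  MetroPost: 0.14 × 0.168 = 0.02352
  NorthLine: 0.14 × 0.278 = 0.03892
  Arrow: 0.37 × 0.08 = 0.0296
  FleetOne: 0.19 × 0.09 = 0.0171
  Orbit: 0.05 × 0.055 = 0.00275
  QuickShip: 0.11 × 0.04 = 0.0044
Normalizing constant = 0.11629.
P(MetroPost | damaged) = 0.02352/0.11629 ≈ 0.202
P(NorthLine | damaged) = 0.03892/0.11629 ≈ 0.335
P(Arrow | damaged) = 0.0296/0.11629 ≈ 0.255
P(FleetOne | damaged) = 0.0171/0.11629 ≈ 0.147
P(Orbit | damaged) = 0.00275/0.11629 ≈ 0.024
P(QuickShip | damaged) = 0.0044/0.11629 ≈ 0.038

MetroPost 0.202, NorthLine 0.335, Arrow 0.255, FleetOne 0.147, Orbit 0.024, QuickShip 0.038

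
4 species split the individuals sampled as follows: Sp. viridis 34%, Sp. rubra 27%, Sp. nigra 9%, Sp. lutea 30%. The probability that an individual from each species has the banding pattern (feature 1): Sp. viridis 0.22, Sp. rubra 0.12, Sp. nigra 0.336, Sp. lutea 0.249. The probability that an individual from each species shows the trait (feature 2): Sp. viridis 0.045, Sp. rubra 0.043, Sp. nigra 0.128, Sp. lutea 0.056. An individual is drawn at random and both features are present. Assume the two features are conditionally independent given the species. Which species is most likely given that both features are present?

Compute prior × likelihood for every hypothesis:
  Sp. viridis: 0.34 × 0.22 × 0.045 = 0.003366
  Sp. rubra: 0.27 × 0.12 × 0.043 = 0.0013932
  Sp. nigra: 0.09 × 0.336 × 0.128 = 0.00387072
  Sp. lutea: 0.3 × 0.249 × 0.056 = 0.0041832
Sum = 0.01281312.
Largest term belongs to Sp. lutea, so Sp. lutea is most probable.

Sp. lutea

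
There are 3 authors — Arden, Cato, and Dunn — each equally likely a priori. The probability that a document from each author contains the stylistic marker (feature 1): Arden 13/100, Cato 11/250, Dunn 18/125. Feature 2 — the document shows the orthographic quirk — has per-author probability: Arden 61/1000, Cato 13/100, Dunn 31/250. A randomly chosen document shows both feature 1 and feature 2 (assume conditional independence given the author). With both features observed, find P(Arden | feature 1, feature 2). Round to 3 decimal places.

Since the prior is uniform, the posterior is proportional to the likelihood:
  Arden: 0.13 × 0.061 = 0.00793
  Cato: 0.044 × 0.13 = 0.00572
  Dunn: 0.144 × 0.124 = 0.017856
Normalizing constant = 0.031506.
P(Arden | evidence) = 0.00793 / 0.031506 ≈ 0.252.

0.252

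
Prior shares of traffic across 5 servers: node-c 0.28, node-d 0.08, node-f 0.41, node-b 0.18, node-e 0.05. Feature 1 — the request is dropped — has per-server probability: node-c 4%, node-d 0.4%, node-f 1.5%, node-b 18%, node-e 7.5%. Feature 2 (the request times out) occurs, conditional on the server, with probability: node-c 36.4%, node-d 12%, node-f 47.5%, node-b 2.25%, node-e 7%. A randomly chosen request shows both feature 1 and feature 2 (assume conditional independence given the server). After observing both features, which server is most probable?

Prior × likelihood for each hypothesis:
  node-c: 0.28 × 0.04 × 0.364 = 0.0040768
  node-d: 0.08 × 0.004 × 0.12 = 0.0000384
  node-f: 0.41 × 0.015 × 0.475 = 0.00292125
  node-b: 0.18 × 0.18 × 0.0225 = 0.000729
  node-e: 0.05 × 0.075 × 0.07 = 0.0002625
Normalizing constant = 0.00802795.
Largest term belongs to node-c, so node-c is most probable.

node-c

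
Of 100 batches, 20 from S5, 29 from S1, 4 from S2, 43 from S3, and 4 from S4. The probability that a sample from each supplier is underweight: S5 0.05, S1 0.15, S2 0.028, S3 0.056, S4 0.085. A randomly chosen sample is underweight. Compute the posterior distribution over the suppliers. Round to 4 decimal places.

S5 0.1218, S1 0.5298, S2 0.0136, S3 0.2933, S4 0.0414

Prior × likelihood for each hypothesis:
  S5: 0.2 × 0.05 = 0.01
  S1: 0.29 × 0.15 = 0.0435
  S2: 0.04 × 0.028 = 0.00112
  S3: 0.43 × 0.056 = 0.02408
  S4: 0.04 × 0.085 = 0.0034
Total = 0.0821.
P(S5 | underweight) = 0.01/0.0821 ≈ 0.1218
P(S1 | underweight) = 0.0435/0.0821 ≈ 0.5298
P(S2 | underweight) = 0.00112/0.0821 ≈ 0.0136
P(S3 | underweight) = 0.02408/0.0821 ≈ 0.2933
P(S4 | underweight) = 0.0034/0.0821 ≈ 0.0414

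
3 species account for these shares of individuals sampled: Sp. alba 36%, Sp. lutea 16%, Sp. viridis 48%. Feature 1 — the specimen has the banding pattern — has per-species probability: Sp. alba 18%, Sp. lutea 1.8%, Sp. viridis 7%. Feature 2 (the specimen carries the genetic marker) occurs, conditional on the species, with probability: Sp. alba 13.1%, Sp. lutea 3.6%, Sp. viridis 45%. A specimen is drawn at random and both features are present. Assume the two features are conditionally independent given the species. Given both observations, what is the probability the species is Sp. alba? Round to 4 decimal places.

Compute prior × likelihood for every hypothesis:
  Sp. alba: 0.36 × 0.18 × 0.131 = 0.0084888
  Sp. lutea: 0.16 × 0.018 × 0.036 = 0.00010368
  Sp. viridis: 0.48 × 0.07 × 0.45 = 0.01512
Total = 0.02371248.
P(Sp. alba | evidence) = 0.0084888 / 0.02371248 ≈ 0.3580.

0.3580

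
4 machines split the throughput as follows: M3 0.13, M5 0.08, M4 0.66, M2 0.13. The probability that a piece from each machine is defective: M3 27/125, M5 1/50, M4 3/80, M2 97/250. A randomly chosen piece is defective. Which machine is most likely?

Prior × likelihood for each hypothesis:
  M3: 0.13 × 0.216 = 0.02808
  M5: 0.08 × 0.02 = 0.0016
  M4: 0.66 × 0.0375 = 0.02475
  M2: 0.13 × 0.388 = 0.05044
Normalizing constant = 0.10487.
Largest term belongs to M2, so M2 is most probable.

M2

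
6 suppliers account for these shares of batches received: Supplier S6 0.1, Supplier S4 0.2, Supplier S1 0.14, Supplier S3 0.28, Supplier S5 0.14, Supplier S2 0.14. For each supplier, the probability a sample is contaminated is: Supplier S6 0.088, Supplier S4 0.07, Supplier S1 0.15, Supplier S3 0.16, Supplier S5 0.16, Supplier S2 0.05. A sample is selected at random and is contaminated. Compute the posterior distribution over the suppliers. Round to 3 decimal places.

Compute prior × likelihood for every hypothesis:
  Supplier S6: 0.1 × 0.088 = 0.0088
  Supplier S4: 0.2 × 0.07 = 0.014
  Supplier S1: 0.14 × 0.15 = 0.021
  Supplier S3: 0.28 × 0.16 = 0.0448
  Supplier S5: 0.14 × 0.16 = 0.0224
  Supplier S2: 0.14 × 0.05 = 0.007
Normalizing constant = 0.118.
P(Supplier S6 | contaminated) = 0.0088/0.118 ≈ 0.075
P(Supplier S4 | contaminated) = 0.014/0.118 ≈ 0.119
P(Supplier S1 | contaminated) = 0.021/0.118 ≈ 0.178
P(Supplier S3 | contaminated) = 0.0448/0.118 ≈ 0.380
P(Supplier S5 | contaminated) = 0.0224/0.118 ≈ 0.190
P(Supplier S2 | contaminated) = 0.007/0.118 ≈ 0.059
(Check: 0.075+0.119+0.178+0.380+0.190+0.059 = 1.001.)

Supplier S6 0.075, Supplier S4 0.119, Supplier S1 0.178, Supplier S3 0.380, Supplier S5 0.190, Supplier S2 0.059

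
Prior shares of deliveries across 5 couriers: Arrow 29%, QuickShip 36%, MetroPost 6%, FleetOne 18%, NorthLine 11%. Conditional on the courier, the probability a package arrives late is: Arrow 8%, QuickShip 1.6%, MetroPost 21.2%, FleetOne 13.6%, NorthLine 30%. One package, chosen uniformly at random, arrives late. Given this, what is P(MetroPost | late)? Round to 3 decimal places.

0.128

Unnormalized posteriors (prior × likelihood):
  Arrow: 0.29 × 0.08 = 0.0232
  QuickShip: 0.36 × 0.016 = 0.00576
  MetroPost: 0.06 × 0.212 = 0.01272
  FleetOne: 0.18 × 0.136 = 0.02448
  NorthLine: 0.11 × 0.3 = 0.033
Normalizing constant = 0.09916.
P(MetroPost | evidence) = 0.01272 / 0.09916 ≈ 0.128.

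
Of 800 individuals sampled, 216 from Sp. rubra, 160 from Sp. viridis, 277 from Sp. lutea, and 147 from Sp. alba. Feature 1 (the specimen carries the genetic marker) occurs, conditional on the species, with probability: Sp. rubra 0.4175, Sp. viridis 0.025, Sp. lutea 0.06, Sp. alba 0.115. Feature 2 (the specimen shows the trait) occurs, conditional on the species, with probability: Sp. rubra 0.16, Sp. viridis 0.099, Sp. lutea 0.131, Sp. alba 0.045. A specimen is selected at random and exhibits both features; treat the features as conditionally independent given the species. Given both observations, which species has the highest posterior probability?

Compute prior × likelihood for every hypothesis:
  Sp. rubra: 0.27 × 0.4175 × 0.16 = 0.018036
  Sp. viridis: 0.2 × 0.025 × 0.099 = 0.000495
  Sp. lutea: 0.34625 × 0.06 × 0.131 = 0.002721525
  Sp. alba: 0.18375 × 0.115 × 0.045 = 0.00095090625
Sum = 0.02220343125.
Largest term belongs to Sp. rubra, so Sp. rubra is most probable.

Sp. rubra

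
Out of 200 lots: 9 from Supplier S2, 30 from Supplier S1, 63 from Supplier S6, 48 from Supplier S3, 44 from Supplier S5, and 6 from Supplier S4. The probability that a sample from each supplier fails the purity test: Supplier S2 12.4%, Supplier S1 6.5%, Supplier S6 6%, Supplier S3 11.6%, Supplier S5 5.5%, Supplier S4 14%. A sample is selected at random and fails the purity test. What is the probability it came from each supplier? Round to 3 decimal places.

Unnormalized posteriors (prior × likelihood):
  Supplier S2: 0.045 × 0.124 = 0.00558
  Supplier S1: 0.15 × 0.065 = 0.00975
  Supplier S6: 0.315 × 0.06 = 0.0189
  Supplier S3: 0.24 × 0.116 = 0.02784
  Supplier S5: 0.22 × 0.055 = 0.0121
  Supplier S4: 0.03 × 0.14 = 0.0042
Sum = 0.07837.
P(Supplier S2 | off-spec) = 0.00558/0.07837 ≈ 0.071
P(Supplier S1 | off-spec) = 0.00975/0.07837 ≈ 0.124
P(Supplier S6 | off-spec) = 0.0189/0.07837 ≈ 0.241
P(Supplier S3 | off-spec) = 0.02784/0.07837 ≈ 0.355
P(Supplier S5 | off-spec) = 0.0121/0.07837 ≈ 0.154
P(Supplier S4 | off-spec) = 0.0042/0.07837 ≈ 0.054
(Check: 0.071+0.124+0.241+0.355+0.154+0.054 = 0.999.)

Supplier S2 0.071, Supplier S1 0.124, Supplier S6 0.241, Supplier S3 0.355, Supplier S5 0.154, Supplier S4 0.054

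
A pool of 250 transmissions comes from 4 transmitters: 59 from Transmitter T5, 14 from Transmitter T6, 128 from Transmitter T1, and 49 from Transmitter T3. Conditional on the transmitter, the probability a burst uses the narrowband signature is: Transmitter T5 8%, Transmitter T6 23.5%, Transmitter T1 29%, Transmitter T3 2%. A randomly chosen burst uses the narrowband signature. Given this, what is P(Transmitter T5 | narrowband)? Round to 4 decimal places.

0.1024

Unnormalized posteriors (prior × likelihood):
  Transmitter T5: 0.236 × 0.08 = 0.01888
  Transmitter T6: 0.056 × 0.235 = 0.01316
  Transmitter T1: 0.512 × 0.29 = 0.14848
  Transmitter T3: 0.196 × 0.02 = 0.00392
Sum = 0.18444.
P(Transmitter T5 | evidence) = 0.01888 / 0.18444 ≈ 0.1024.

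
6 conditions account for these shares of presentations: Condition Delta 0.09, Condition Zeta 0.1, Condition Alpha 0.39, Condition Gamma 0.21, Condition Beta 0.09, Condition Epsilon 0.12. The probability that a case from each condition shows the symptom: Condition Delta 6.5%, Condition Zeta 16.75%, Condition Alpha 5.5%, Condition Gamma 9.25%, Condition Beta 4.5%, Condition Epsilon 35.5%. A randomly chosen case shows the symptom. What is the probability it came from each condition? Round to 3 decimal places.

Prior × likelihood for each hypothesis:
  Condition Delta: 0.09 × 0.065 = 0.00585
  Condition Zeta: 0.1 × 0.1675 = 0.01675
  Condition Alpha: 0.39 × 0.055 = 0.02145
  Condition Gamma: 0.21 × 0.0925 = 0.019425
  Condition Beta: 0.09 × 0.045 = 0.00405
  Condition Epsilon: 0.12 × 0.355 = 0.0426
Sum = 0.110125.
P(Condition Delta | symptomatic) = 0.00585/0.110125 ≈ 0.053
P(Condition Zeta | symptomatic) = 0.01675/0.110125 ≈ 0.152
P(Condition Alpha | symptomatic) = 0.02145/0.110125 ≈ 0.195
P(Condition Gamma | symptomatic) = 0.019425/0.110125 ≈ 0.176
P(Condition Beta | symptomatic) = 0.00405/0.110125 ≈ 0.037
P(Condition Epsilon | symptomatic) = 0.0426/0.110125 ≈ 0.387
(Check: 0.053+0.152+0.195+0.176+0.037+0.387 = 1.000.)

Condition Delta 0.053, Condition Zeta 0.152, Condition Alpha 0.195, Condition Gamma 0.176, Condition Beta 0.037, Condition Epsilon 0.387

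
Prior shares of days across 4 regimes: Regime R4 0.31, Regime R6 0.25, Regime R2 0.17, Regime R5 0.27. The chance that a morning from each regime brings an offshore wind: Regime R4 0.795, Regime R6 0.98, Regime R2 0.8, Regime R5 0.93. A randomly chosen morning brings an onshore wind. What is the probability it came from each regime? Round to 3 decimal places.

Taking complements, P(onshore | each) = Regime R4 0.205, Regime R6 0.02, Regime R2 0.2, Regime R5 0.07.
Compute prior × likelihood for every hypothesis:
  Regime R4: 0.31 × 0.205 = 0.06355
  Regime R6: 0.25 × 0.02 = 0.005
  Regime R2: 0.17 × 0.2 = 0.034
  Regime R5: 0.27 × 0.07 = 0.0189
Sum = 0.12145.
P(Regime R4 | onshore) = 0.06355/0.12145 ≈ 0.523
P(Regime R6 | onshore) = 0.005/0.12145 ≈ 0.041
P(Regime R2 | onshore) = 0.034/0.12145 ≈ 0.280
P(Regime R5 | onshore) = 0.0189/0.12145 ≈ 0.156

Regime R4 0.523, Regime R6 0.041, Regime R2 0.280, Regime R5 0.156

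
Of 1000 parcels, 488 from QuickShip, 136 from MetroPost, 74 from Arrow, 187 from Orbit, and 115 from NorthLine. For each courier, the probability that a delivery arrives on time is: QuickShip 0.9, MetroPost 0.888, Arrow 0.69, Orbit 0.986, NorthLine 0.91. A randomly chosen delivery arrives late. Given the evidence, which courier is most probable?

QuickShip

Taking complements, P(late | each) = QuickShip 0.1, MetroPost 0.112, Arrow 0.31, Orbit 0.014, NorthLine 0.09.
Unnormalized posteriors (prior × likelihood):
  QuickShip: 0.488 × 0.1 = 0.0488
  MetroPost: 0.136 × 0.112 = 0.015232
  Arrow: 0.074 × 0.31 = 0.02294
  Orbit: 0.187 × 0.014 = 0.002618
  NorthLine: 0.115 × 0.09 = 0.01035
Sum = 0.09994.
Largest term belongs to QuickShip, so QuickShip is most probable.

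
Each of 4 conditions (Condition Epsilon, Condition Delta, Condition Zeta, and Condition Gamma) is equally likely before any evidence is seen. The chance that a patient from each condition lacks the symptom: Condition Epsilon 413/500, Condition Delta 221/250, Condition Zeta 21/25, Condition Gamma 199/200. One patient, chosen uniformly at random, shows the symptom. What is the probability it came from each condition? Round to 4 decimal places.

Condition Epsilon 0.3824, Condition Delta 0.2549, Condition Zeta 0.3516, Condition Gamma 0.0110

Taking complements, P(symptomatic | each) = Condition Epsilon 0.174, Condition Delta 0.116, Condition Zeta 0.16, Condition Gamma 0.005.
Since the prior is uniform, the posterior is proportional to the likelihood:
  Condition Epsilon: 0.174
  Condition Delta: 0.116
  Condition Zeta: 0.16
  Condition Gamma: 0.005
Sum = 0.455.
P(Condition Epsilon | symptomatic) = 0.174/0.455 ≈ 0.3824
P(Condition Delta | symptomatic) = 0.116/0.455 ≈ 0.2549
P(Condition Zeta | symptomatic) = 0.16/0.455 ≈ 0.3516
P(Condition Gamma | symptomatic) = 0.005/0.455 ≈ 0.0110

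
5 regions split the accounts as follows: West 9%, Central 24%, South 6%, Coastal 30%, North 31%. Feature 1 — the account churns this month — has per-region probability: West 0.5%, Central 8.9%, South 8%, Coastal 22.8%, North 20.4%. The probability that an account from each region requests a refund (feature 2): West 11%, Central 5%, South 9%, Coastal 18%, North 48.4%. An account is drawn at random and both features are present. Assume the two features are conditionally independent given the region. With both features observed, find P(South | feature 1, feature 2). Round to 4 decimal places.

Compute prior × likelihood for every hypothesis:
  West: 0.09 × 0.005 × 0.11 = 0.0000495
  Central: 0.24 × 0.089 × 0.05 = 0.001068
  South: 0.06 × 0.08 × 0.09 = 0.000432
  Coastal: 0.3 × 0.228 × 0.18 = 0.012312
  North: 0.31 × 0.204 × 0.484 = 0.03060816
Normalizing constant = 0.04446966.
P(South | evidence) = 0.000432 / 0.04446966 ≈ 0.0097.

0.0097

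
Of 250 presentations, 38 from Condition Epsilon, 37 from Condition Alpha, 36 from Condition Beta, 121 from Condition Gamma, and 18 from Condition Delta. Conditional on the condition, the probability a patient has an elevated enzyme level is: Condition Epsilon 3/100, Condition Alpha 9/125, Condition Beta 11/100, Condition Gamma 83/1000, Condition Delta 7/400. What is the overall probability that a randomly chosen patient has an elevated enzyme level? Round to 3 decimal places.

0.072

Unnormalized posteriors (prior × likelihood):
  Condition Epsilon: 0.152 × 0.03 = 0.00456
  Condition Alpha: 0.148 × 0.072 = 0.010656
  Condition Beta: 0.144 × 0.11 = 0.01584
  Condition Gamma: 0.484 × 0.083 = 0.040172
  Condition Delta: 0.072 × 0.0175 = 0.00126
P(elevated) = 0.00456 + 0.010656 + 0.01584 + 0.040172 + 0.00126 = 0.072488 → 0.072.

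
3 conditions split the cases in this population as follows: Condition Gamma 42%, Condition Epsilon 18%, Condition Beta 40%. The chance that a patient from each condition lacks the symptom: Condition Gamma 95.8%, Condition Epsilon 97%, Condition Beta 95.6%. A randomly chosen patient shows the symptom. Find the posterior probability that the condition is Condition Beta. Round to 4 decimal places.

Taking complements, P(symptomatic | each) = Condition Gamma 0.042, Condition Epsilon 0.03, Condition Beta 0.044.
Prior × likelihood for each hypothesis:
  Condition Gamma: 0.42 × 0.042 = 0.01764
  Condition Epsilon: 0.18 × 0.03 = 0.0054
  Condition Beta: 0.4 × 0.044 = 0.0176
Normalizing constant = 0.04064.
P(Condition Beta | evidence) = 0.0176 / 0.04064 ≈ 0.4331.

0.4331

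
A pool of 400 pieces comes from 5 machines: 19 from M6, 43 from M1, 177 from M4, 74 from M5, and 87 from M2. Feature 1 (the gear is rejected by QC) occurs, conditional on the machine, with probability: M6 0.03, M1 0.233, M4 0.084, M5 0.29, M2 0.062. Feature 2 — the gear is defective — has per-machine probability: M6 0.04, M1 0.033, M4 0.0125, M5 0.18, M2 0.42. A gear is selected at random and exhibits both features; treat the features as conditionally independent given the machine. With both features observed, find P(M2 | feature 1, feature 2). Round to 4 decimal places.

0.3398

Unnormalized posteriors (prior × likelihood):
  M6: 0.0475 × 0.03 × 0.04 = 0.000057
  M1: 0.1075 × 0.233 × 0.033 = 0.0008265675
  M4: 0.4425 × 0.084 × 0.0125 = 0.000464625
  M5: 0.185 × 0.29 × 0.18 = 0.009657
  M2: 0.2175 × 0.062 × 0.42 = 0.0056637
Total = 0.0166688925.
P(M2 | evidence) = 0.0056637 / 0.0166688925 ≈ 0.3398.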